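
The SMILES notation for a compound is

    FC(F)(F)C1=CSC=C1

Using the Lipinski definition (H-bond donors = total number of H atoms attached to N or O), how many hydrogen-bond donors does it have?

Donors: find every N or O and count the H atoms it carries.
  (no N or O atoms present)
Lipinski HBD = 0.

0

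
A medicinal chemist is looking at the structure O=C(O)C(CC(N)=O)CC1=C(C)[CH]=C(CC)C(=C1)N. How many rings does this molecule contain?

1

In SMILES, each pair of matching ring-closure digits denotes one ring-closing bond; the number of such bonds equals the number of independent rings.
Ring-closure bonds here: 1.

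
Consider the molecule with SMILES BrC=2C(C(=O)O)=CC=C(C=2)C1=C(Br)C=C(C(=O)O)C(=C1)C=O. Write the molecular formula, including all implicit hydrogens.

C15H8Br2O5

Walk through each heavy atom and fill implicit hydrogens from standard valence (C 4, N 3, O 2, S 2, halogen 1):
  atom 1: Br (halogen, monovalent) → 0 H
  atom 2: C, bond orders sum to 4 (valence 4) → 0 H
  atom 3: C, bond orders sum to 4 (valence 4) → 0 H
  atom 4: C, bond orders sum to 4 (valence 4) → 0 H
  atom 5: O, bond orders sum to 2 (valence 2) → 0 H
  atom 6: O, bond orders sum to 1 (valence 2) → 1 H
  atom 7: C, bond orders sum to 3 (valence 4) → 1 H
  atom 8: C, bond orders sum to 3 (valence 4) → 1 H
  atom 9: C, bond orders sum to 4 (valence 4) → 0 H
  atom 10: C, bond orders sum to 3 (valence 4) → 1 H
  atom 11: C, bond orders sum to 4 (valence 4) → 0 H
  atom 12: C, bond orders sum to 4 (valence 4) → 0 H
  atom 13: Br (halogen, monovalent) → 0 H
  atom 14: C, bond orders sum to 3 (valence 4) → 1 H
  atom 15: C, bond orders sum to 4 (valence 4) → 0 H
  atom 16: C, bond orders sum to 4 (valence 4) → 0 H
  atom 17: O, bond orders sum to 2 (valence 2) → 0 H
  atom 18: O, bond orders sum to 1 (valence 2) → 1 H
  atom 19: C, bond orders sum to 4 (valence 4) → 0 H
  atom 20: C, bond orders sum to 3 (valence 4) → 1 H
  atom 21: C, bond orders sum to 3 (valence 4) → 1 H
  atom 22: O, bond orders sum to 2 (valence 2) → 0 H
Totals → C:15, H:8, Br:2, O:5.
In Hill order: C15H8Br2O5.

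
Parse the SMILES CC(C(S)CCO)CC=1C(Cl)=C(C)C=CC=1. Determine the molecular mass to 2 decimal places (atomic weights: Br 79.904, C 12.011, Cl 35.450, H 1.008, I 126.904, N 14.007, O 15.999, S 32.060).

258.80 g/mol

First, the molecular formula is C13H19ClOS (counting implicit H from valence).
  C: 13 × 12.011 = 156.143
  Cl: 1 × 35.450 = 35.450
  H: 19 × 1.008 = 19.152
  O: 1 × 15.999 = 15.999
  S: 1 × 32.060 = 32.060
Sum: 13×12.011 + 1×35.450 + 19×1.008 + 1×15.999 + 1×32.060 = 258.804 → 258.80 g/mol.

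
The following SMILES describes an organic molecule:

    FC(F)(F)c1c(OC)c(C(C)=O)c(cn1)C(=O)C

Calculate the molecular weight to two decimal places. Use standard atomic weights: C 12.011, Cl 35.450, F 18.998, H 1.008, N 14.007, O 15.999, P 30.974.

261.20 g/mol

First, the molecular formula is C11H10F3NO3 (counting implicit H from valence).
  C: 11 × 12.011 = 132.121
  F: 3 × 18.998 = 56.994
  H: 10 × 1.008 = 10.080
  N: 1 × 14.007 = 14.007
  O: 3 × 15.999 = 47.997
Sum: 11×12.011 + 3×18.998 + 10×1.008 + 1×14.007 + 3×15.999 = 261.199 → 261.20 g/mol.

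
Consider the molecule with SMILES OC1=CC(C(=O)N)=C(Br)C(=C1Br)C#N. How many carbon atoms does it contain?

8

Count every carbon token in the SMILES (each C, including those in ring-closure positions and inside branches).
Carbon count: 8.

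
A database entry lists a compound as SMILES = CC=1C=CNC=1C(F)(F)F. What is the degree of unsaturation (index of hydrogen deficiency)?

3

Molecular formula: C6H6F3N.
DoU = (2C + 2 + N − H − X) / 2, where X is the halogen count and O/S are ignored.
    = (2·6 + 2 + 1 − 6 − 3) / 2 = 6 / 2 = 3.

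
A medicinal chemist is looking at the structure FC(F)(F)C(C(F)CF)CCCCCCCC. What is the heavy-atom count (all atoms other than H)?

17

Every atom symbol written in the SMILES (organic subset) is one heavy atom; implicit H are not written.
Heavy atoms by element → C:12, F:5.
Total: 17.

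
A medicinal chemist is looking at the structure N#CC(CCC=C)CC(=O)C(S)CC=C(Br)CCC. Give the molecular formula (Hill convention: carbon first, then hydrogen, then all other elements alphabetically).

Walk through each heavy atom and fill implicit hydrogens from standard valence (C 4, N 3, O 2, S 2, halogen 1):
  atom 1: N, bond orders sum to 3 (valence 3) → 0 H
  atom 2: C, bond orders sum to 4 (valence 4) → 0 H
  atom 3: C, bond orders sum to 3 (valence 4) → 1 H
  atom 4: C, bond orders sum to 2 (valence 4) → 2 H
  atom 5: C, bond orders sum to 2 (valence 4) → 2 H
  atom 6: C, bond orders sum to 3 (valence 4) → 1 H
  atom 7: C, bond orders sum to 2 (valence 4) → 2 H
  atom 8: C, bond orders sum to 2 (valence 4) → 2 H
  atom 9: C, bond orders sum to 4 (valence 4) → 0 H
  atom 10: O, bond orders sum to 2 (valence 2) → 0 H
  atom 11: C, bond orders sum to 3 (valence 4) → 1 H
  atom 12: S, bond orders sum to 1 (valence 2) → 1 H
  atom 13: C, bond orders sum to 2 (valence 4) → 2 H
  atom 14: C, bond orders sum to 3 (valence 4) → 1 H
  atom 15: C, bond orders sum to 4 (valence 4) → 0 H
  atom 16: Br (halogen, monovalent) → 0 H
  atom 17: C, bond orders sum to 2 (valence 4) → 2 H
  atom 18: C, bond orders sum to 2 (valence 4) → 2 H
  atom 19: C, bond orders sum to 1 (valence 4) → 3 H
Totals → C:15, H:22, Br:1, N:1, O:1, S:1.

C15H22BrNOS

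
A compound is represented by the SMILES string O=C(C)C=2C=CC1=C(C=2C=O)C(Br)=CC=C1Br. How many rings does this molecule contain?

In SMILES, each pair of matching ring-closure digits denotes one ring-closing bond; the number of such bonds equals the number of independent rings.
Ring-closure bonds here: 2.

2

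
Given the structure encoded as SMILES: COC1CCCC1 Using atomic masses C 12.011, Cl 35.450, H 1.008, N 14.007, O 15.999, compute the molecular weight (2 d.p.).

First, the molecular formula is C6H12O (counting implicit H from valence).
  C: 6 × 12.011 = 72.066
  H: 12 × 1.008 = 12.096
  O: 1 × 15.999 = 15.999
Sum: 6×12.011 + 12×1.008 + 1×15.999 = 100.161 → 100.16 g/mol.

100.16 g/mol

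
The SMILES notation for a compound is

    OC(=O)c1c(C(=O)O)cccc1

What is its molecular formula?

C8H6O4

Walk through each heavy atom and fill implicit hydrogens from standard valence (C 4, N 3, O 2, S 2, halogen 1); for lowercase aromatic atoms, an aromatic c carries 1 H when it has two neighbours and 0 H with three, and aromatic n carries 0 H:
  atom 1: O, bond orders sum to 1 (valence 2) → 1 H
  atom 2: C, bond orders sum to 4 (valence 4) → 0 H
  atom 3: O, bond orders sum to 2 (valence 2) → 0 H
  atom 4: aromatic c, 3 neighbours → 0 H
  atom 5: aromatic c, 3 neighbours → 0 H
  atom 6: C, bond orders sum to 4 (valence 4) → 0 H
  atom 7: O, bond orders sum to 2 (valence 2) → 0 H
  atom 8: O, bond orders sum to 1 (valence 2) → 1 H
  atom 9: aromatic c, 2 neighbours → 1 H
  atom 10: aromatic c, 2 neighbours → 1 H
  atom 11: aromatic c, 2 neighbours → 1 H
  atom 12: aromatic c, 2 neighbours → 1 H
Totals → C:8, H:6, O:4.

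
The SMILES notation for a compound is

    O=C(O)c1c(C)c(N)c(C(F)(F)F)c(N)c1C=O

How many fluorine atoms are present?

Scan the SMILES for F atoms (remember two-letter symbols like Cl and Br are single atoms).
Fluorine count: 3.

3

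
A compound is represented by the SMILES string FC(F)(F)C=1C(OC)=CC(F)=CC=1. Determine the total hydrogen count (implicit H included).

6

Walk through each heavy atom and fill implicit hydrogens from standard valence (C 4, N 3, O 2, S 2, halogen 1):
  atom 1: F (halogen, monovalent) → 0 H
  atom 2: C, bond orders sum to 4 (valence 4) → 0 H
  atom 3: F (halogen, monovalent) → 0 H
  atom 4: F (halogen, monovalent) → 0 H
  atom 5: C, bond orders sum to 4 (valence 4) → 0 H
  atom 6: C, bond orders sum to 4 (valence 4) → 0 H
  atom 7: O, bond orders sum to 2 (valence 2) → 0 H
  atom 8: C, bond orders sum to 1 (valence 4) → 3 H
  atom 9: C, bond orders sum to 3 (valence 4) → 1 H
  atom 10: C, bond orders sum to 4 (valence 4) → 0 H
  atom 11: F (halogen, monovalent) → 0 H
  atom 12: C, bond orders sum to 3 (valence 4) → 1 H
  atom 13: C, bond orders sum to 3 (valence 4) → 1 H
Total hydrogens: 6.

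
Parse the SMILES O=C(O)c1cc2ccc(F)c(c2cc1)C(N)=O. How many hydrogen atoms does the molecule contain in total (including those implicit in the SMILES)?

8

Walk through each heavy atom and fill implicit hydrogens from standard valence (C 4, N 3, O 2, S 2, halogen 1); for lowercase aromatic atoms, an aromatic c carries 1 H when it has two neighbours and 0 H with three, and aromatic n carries 0 H:
  atom 1: O, bond orders sum to 2 (valence 2) → 0 H
  atom 2: C, bond orders sum to 4 (valence 4) → 0 H
  atom 3: O, bond orders sum to 1 (valence 2) → 1 H
  atom 4: aromatic c, 3 neighbours → 0 H
  atom 5: aromatic c, 2 neighbours → 1 H
  atom 6: aromatic c, 3 neighbours → 0 H
  atom 7: aromatic c, 2 neighbours → 1 H
  atom 8: aromatic c, 2 neighbours → 1 H
  atom 9: aromatic c, 3 neighbours → 0 H
  atom 10: F (halogen, monovalent) → 0 H
  atom 11: aromatic c, 3 neighbours → 0 H
  atom 12: aromatic c, 3 neighbours → 0 H
  atom 13: aromatic c, 2 neighbours → 1 H
  atom 14: aromatic c, 2 neighbours → 1 H
  atom 15: C, bond orders sum to 4 (valence 4) → 0 H
  atom 16: N, bond orders sum to 1 (valence 3) → 2 H
  atom 17: O, bond orders sum to 2 (valence 2) → 0 H
Total hydrogens: 8.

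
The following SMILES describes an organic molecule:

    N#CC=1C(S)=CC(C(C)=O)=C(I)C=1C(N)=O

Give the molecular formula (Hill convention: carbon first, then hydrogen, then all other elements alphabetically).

C10H7IN2O2S

Walk through each heavy atom and fill implicit hydrogens from standard valence (C 4, N 3, O 2, S 2, halogen 1):
  atom 1: N, bond orders sum to 3 (valence 3) → 0 H
  atom 2: C, bond orders sum to 4 (valence 4) → 0 H
  atom 3: C, bond orders sum to 4 (valence 4) → 0 H
  atom 4: C, bond orders sum to 4 (valence 4) → 0 H
  atom 5: S, bond orders sum to 1 (valence 2) → 1 H
  atom 6: C, bond orders sum to 3 (valence 4) → 1 H
  atom 7: C, bond orders sum to 4 (valence 4) → 0 H
  atom 8: C, bond orders sum to 4 (valence 4) → 0 H
  atom 9: C, bond orders sum to 1 (valence 4) → 3 H
  atom 10: O, bond orders sum to 2 (valence 2) → 0 H
  atom 11: C, bond orders sum to 4 (valence 4) → 0 H
  atom 12: I (halogen, monovalent) → 0 H
  atom 13: C, bond orders sum to 4 (valence 4) → 0 H
  atom 14: C, bond orders sum to 4 (valence 4) → 0 H
  atom 15: N, bond orders sum to 1 (valence 3) → 2 H
  atom 16: O, bond orders sum to 2 (valence 2) → 0 H
Totals → C:10, H:7, I:1, N:2, O:2, S:1.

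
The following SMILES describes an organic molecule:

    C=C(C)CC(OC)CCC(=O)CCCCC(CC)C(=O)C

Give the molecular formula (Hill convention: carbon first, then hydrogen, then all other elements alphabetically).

Walk through each heavy atom and fill implicit hydrogens from standard valence (C 4, N 3, O 2, S 2, halogen 1):
  atom 1: C, bond orders sum to 2 (valence 4) → 2 H
  atom 2: C, bond orders sum to 4 (valence 4) → 0 H
  atom 3: C, bond orders sum to 1 (valence 4) → 3 H
  atom 4: C, bond orders sum to 2 (valence 4) → 2 H
  atom 5: C, bond orders sum to 3 (valence 4) → 1 H
  atom 6: O, bond orders sum to 2 (valence 2) → 0 H
  atom 7: C, bond orders sum to 1 (valence 4) → 3 H
  atom 8: C, bond orders sum to 2 (valence 4) → 2 H
  atom 9: C, bond orders sum to 2 (valence 4) → 2 H
  atom 10: C, bond orders sum to 4 (valence 4) → 0 H
  atom 11: O, bond orders sum to 2 (valence 2) → 0 H
  atom 12: C, bond orders sum to 2 (valence 4) → 2 H
  atom 13: C, bond orders sum to 2 (valence 4) → 2 H
  atom 14: C, bond orders sum to 2 (valence 4) → 2 H
  atom 15: C, bond orders sum to 2 (valence 4) → 2 H
  atom 16: C, bond orders sum to 3 (valence 4) → 1 H
  atom 17: C, bond orders sum to 2 (valence 4) → 2 H
  atom 18: C, bond orders sum to 1 (valence 4) → 3 H
  atom 19: C, bond orders sum to 4 (valence 4) → 0 H
  atom 20: O, bond orders sum to 2 (valence 2) → 0 H
  atom 21: C, bond orders sum to 1 (valence 4) → 3 H
Totals → C:18, H:32, O:3.

C18H32O3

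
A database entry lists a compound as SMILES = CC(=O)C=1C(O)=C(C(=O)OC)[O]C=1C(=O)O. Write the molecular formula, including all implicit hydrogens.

C9H8O7

Walk through each heavy atom and fill implicit hydrogens from standard valence (C 4, N 3, O 2, S 2, halogen 1):
  atom 1: C, bond orders sum to 1 (valence 4) → 3 H
  atom 2: C, bond orders sum to 4 (valence 4) → 0 H
  atom 3: O, bond orders sum to 2 (valence 2) → 0 H
  atom 4: C, bond orders sum to 4 (valence 4) → 0 H
  atom 5: C, bond orders sum to 4 (valence 4) → 0 H
  atom 6: O, bond orders sum to 1 (valence 2) → 1 H
  atom 7: C, bond orders sum to 4 (valence 4) → 0 H
  atom 8: C, bond orders sum to 4 (valence 4) → 0 H
  atom 9: O, bond orders sum to 2 (valence 2) → 0 H
  atom 10: O, bond orders sum to 2 (valence 2) → 0 H
  atom 11: C, bond orders sum to 1 (valence 4) → 3 H
  atom 12: O with explicit H count 0
  atom 13: C, bond orders sum to 4 (valence 4) → 0 H
  atom 14: C, bond orders sum to 4 (valence 4) → 0 H
  atom 15: O, bond orders sum to 2 (valence 2) → 0 H
  atom 16: O, bond orders sum to 1 (valence 2) → 1 H
Totals → C:9, H:8, O:7.
In Hill order: C9H8O7.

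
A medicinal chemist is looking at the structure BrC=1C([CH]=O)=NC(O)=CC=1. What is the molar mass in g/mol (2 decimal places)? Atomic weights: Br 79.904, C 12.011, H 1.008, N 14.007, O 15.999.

First, the molecular formula is C6H4BrNO2 (counting implicit H from valence).
  Br: 1 × 79.904 = 79.904
  C: 6 × 12.011 = 72.066
  H: 4 × 1.008 = 4.032
  N: 1 × 14.007 = 14.007
  O: 2 × 15.999 = 31.998
Sum: 1×79.904 + 6×12.011 + 4×1.008 + 1×14.007 + 2×15.999 = 202.007 → 202.01 g/mol.

202.01 g/mol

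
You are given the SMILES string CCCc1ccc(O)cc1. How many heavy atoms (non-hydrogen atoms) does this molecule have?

Every atom symbol written in the SMILES (organic subset) is one heavy atom; implicit H are not written.
Heavy atoms by element → C:9, O:1.
Total: 10.

10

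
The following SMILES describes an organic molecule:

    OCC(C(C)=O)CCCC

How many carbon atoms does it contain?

Count every carbon token in the SMILES (each C, including those in ring-closure positions and inside branches).
Carbon count: 8.

8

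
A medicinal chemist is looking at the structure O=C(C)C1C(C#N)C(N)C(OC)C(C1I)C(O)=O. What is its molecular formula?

Walk through each heavy atom and fill implicit hydrogens from standard valence (C 4, N 3, O 2, S 2, halogen 1):
  atom 1: O, bond orders sum to 2 (valence 2) → 0 H
  atom 2: C, bond orders sum to 4 (valence 4) → 0 H
  atom 3: C, bond orders sum to 1 (valence 4) → 3 H
  atom 4: C, bond orders sum to 3 (valence 4) → 1 H
  atom 5: C, bond orders sum to 3 (valence 4) → 1 H
  atom 6: C, bond orders sum to 4 (valence 4) → 0 H
  atom 7: N, bond orders sum to 3 (valence 3) → 0 H
  atom 8: C, bond orders sum to 3 (valence 4) → 1 H
  atom 9: N, bond orders sum to 1 (valence 3) → 2 H
  atom 10: C, bond orders sum to 3 (valence 4) → 1 H
  atom 11: O, bond orders sum to 2 (valence 2) → 0 H
  atom 12: C, bond orders sum to 1 (valence 4) → 3 H
  atom 13: C, bond orders sum to 3 (valence 4) → 1 H
  atom 14: C, bond orders sum to 3 (valence 4) → 1 H
  atom 15: I (halogen, monovalent) → 0 H
  atom 16: C, bond orders sum to 4 (valence 4) → 0 H
  atom 17: O, bond orders sum to 1 (valence 2) → 1 H
  atom 18: O, bond orders sum to 2 (valence 2) → 0 H
Totals → C:11, H:15, I:1, N:2, O:4.

C11H15IN2O4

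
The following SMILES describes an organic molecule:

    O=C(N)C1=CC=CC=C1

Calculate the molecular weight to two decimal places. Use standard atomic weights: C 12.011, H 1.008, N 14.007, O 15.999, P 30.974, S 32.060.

First, the molecular formula is C7H7NO (counting implicit H from valence).
  C: 7 × 12.011 = 84.077
  H: 7 × 1.008 = 7.056
  N: 1 × 14.007 = 14.007
  O: 1 × 15.999 = 15.999
Sum: 7×12.011 + 7×1.008 + 1×14.007 + 1×15.999 = 121.139 → 121.14 g/mol.

121.14 g/mol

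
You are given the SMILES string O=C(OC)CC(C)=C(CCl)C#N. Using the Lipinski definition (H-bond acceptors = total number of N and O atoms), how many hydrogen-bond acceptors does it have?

N atoms: 1; O atoms: 2.
Lipinski HBA = 1 + 2 = 3.

3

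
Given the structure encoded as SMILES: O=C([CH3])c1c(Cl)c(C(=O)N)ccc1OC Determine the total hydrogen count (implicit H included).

Walk through each heavy atom and fill implicit hydrogens from standard valence (C 4, N 3, O 2, S 2, halogen 1); for lowercase aromatic atoms, an aromatic c carries 1 H when it has two neighbours and 0 H with three, and aromatic n carries 0 H:
  atom 1: O, bond orders sum to 2 (valence 2) → 0 H
  atom 2: C, bond orders sum to 4 (valence 4) → 0 H
  atom 3: C with explicit H count 3
  atom 4: aromatic c, 3 neighbours → 0 H
  atom 5: aromatic c, 3 neighbours → 0 H
  atom 6: Cl (halogen, monovalent) → 0 H
  atom 7: aromatic c, 3 neighbours → 0 H
  atom 8: C, bond orders sum to 4 (valence 4) → 0 H
  atom 9: O, bond orders sum to 2 (valence 2) → 0 H
  atom 10: N, bond orders sum to 1 (valence 3) → 2 H
  atom 11: aromatic c, 2 neighbours → 1 H
  atom 12: aromatic c, 2 neighbours → 1 H
  atom 13: aromatic c, 3 neighbours → 0 H
  atom 14: O, bond orders sum to 2 (valence 2) → 0 H
  atom 15: C, bond orders sum to 1 (valence 4) → 3 H
Total hydrogens: 10.

10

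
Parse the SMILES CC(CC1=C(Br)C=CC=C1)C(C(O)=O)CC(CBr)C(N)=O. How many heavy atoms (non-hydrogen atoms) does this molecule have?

21

Every atom symbol written in the SMILES (organic subset) is one heavy atom; implicit H are not written.
Heavy atoms by element → Br:2, C:15, N:1, O:3.
Total: 21.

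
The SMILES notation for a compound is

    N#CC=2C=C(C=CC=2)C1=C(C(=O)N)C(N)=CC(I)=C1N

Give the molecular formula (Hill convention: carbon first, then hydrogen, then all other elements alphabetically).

C14H11IN4O

Walk through each heavy atom and fill implicit hydrogens from standard valence (C 4, N 3, O 2, S 2, halogen 1):
  atom 1: N, bond orders sum to 3 (valence 3) → 0 H
  atom 2: C, bond orders sum to 4 (valence 4) → 0 H
  atom 3: C, bond orders sum to 4 (valence 4) → 0 H
  atom 4: C, bond orders sum to 3 (valence 4) → 1 H
  atom 5: C, bond orders sum to 4 (valence 4) → 0 H
  atom 6: C, bond orders sum to 3 (valence 4) → 1 H
  atom 7: C, bond orders sum to 3 (valence 4) → 1 H
  atom 8: C, bond orders sum to 3 (valence 4) → 1 H
  atom 9: C, bond orders sum to 4 (valence 4) → 0 H
  atom 10: C, bond orders sum to 4 (valence 4) → 0 H
  atom 11: C, bond orders sum to 4 (valence 4) → 0 H
  atom 12: O, bond orders sum to 2 (valence 2) → 0 H
  atom 13: N, bond orders sum to 1 (valence 3) → 2 H
  atom 14: C, bond orders sum to 4 (valence 4) → 0 H
  atom 15: N, bond orders sum to 1 (valence 3) → 2 H
  atom 16: C, bond orders sum to 3 (valence 4) → 1 H
  atom 17: C, bond orders sum to 4 (valence 4) → 0 H
  atom 18: I (halogen, monovalent) → 0 H
  atom 19: C, bond orders sum to 4 (valence 4) → 0 H
  atom 20: N, bond orders sum to 1 (valence 3) → 2 H
Totals → C:14, H:11, I:1, N:4, O:1.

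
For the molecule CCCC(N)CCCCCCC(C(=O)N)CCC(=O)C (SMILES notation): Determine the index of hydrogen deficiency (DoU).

Molecular formula: C16H32N2O2.
DoU = (2C + 2 + N − H − X) / 2, where X is the halogen count and O/S are ignored.
    = (2·16 + 2 + 2 − 32 − 0) / 2 = 4 / 2 = 2.

2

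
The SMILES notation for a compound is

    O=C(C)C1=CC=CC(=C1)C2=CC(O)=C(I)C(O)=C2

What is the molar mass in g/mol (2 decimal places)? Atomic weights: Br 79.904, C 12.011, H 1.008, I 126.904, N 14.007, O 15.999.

First, the molecular formula is C14H11IO3 (counting implicit H from valence).
  C: 14 × 12.011 = 168.154
  H: 11 × 1.008 = 11.088
  I: 1 × 126.904 = 126.904
  O: 3 × 15.999 = 47.997
Sum: 14×12.011 + 11×1.008 + 1×126.904 + 3×15.999 = 354.143 → 354.14 g/mol.

354.14 g/mol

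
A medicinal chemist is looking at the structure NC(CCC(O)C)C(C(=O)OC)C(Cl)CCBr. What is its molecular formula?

Walk through each heavy atom and fill implicit hydrogens from standard valence (C 4, N 3, O 2, S 2, halogen 1):
  atom 1: N, bond orders sum to 1 (valence 3) → 2 H
  atom 2: C, bond orders sum to 3 (valence 4) → 1 H
  atom 3: C, bond orders sum to 2 (valence 4) → 2 H
  atom 4: C, bond orders sum to 2 (valence 4) → 2 H
  atom 5: C, bond orders sum to 3 (valence 4) → 1 H
  atom 6: O, bond orders sum to 1 (valence 2) → 1 H
  atom 7: C, bond orders sum to 1 (valence 4) → 3 H
  atom 8: C, bond orders sum to 3 (valence 4) → 1 H
  atom 9: C, bond orders sum to 4 (valence 4) → 0 H
  atom 10: O, bond orders sum to 2 (valence 2) → 0 H
  atom 11: O, bond orders sum to 2 (valence 2) → 0 H
  atom 12: C, bond orders sum to 1 (valence 4) → 3 H
  atom 13: C, bond orders sum to 3 (valence 4) → 1 H
  atom 14: Cl (halogen, monovalent) → 0 H
  atom 15: C, bond orders sum to 2 (valence 4) → 2 H
  atom 16: C, bond orders sum to 2 (valence 4) → 2 H
  atom 17: Br (halogen, monovalent) → 0 H
Totals → C:11, H:21, Br:1, Cl:1, N:1, O:3.
In Hill order: C11H21BrClNO3.

C11H21BrClNO3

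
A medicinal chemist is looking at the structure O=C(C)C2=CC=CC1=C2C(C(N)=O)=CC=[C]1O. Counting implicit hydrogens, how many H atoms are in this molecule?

Walk through each heavy atom and fill implicit hydrogens from standard valence (C 4, N 3, O 2, S 2, halogen 1):
  atom 1: O, bond orders sum to 2 (valence 2) → 0 H
  atom 2: C, bond orders sum to 4 (valence 4) → 0 H
  atom 3: C, bond orders sum to 1 (valence 4) → 3 H
  atom 4: C, bond orders sum to 4 (valence 4) → 0 H
  atom 5: C, bond orders sum to 3 (valence 4) → 1 H
  atom 6: C, bond orders sum to 3 (valence 4) → 1 H
  atom 7: C, bond orders sum to 3 (valence 4) → 1 H
  atom 8: C, bond orders sum to 4 (valence 4) → 0 H
  atom 9: C, bond orders sum to 4 (valence 4) → 0 H
  atom 10: C, bond orders sum to 4 (valence 4) → 0 H
  atom 11: C, bond orders sum to 4 (valence 4) → 0 H
  atom 12: N, bond orders sum to 1 (valence 3) → 2 H
  atom 13: O, bond orders sum to 2 (valence 2) → 0 H
  atom 14: C, bond orders sum to 3 (valence 4) → 1 H
  atom 15: C, bond orders sum to 3 (valence 4) → 1 H
  atom 16: C with explicit H count 0
  atom 17: O, bond orders sum to 1 (valence 2) → 1 H
Total hydrogens: 11.

11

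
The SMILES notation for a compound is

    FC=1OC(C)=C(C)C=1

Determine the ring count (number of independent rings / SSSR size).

In SMILES, each pair of matching ring-closure digits denotes one ring-closing bond; the number of such bonds equals the number of independent rings.
Ring-closure bonds here: 1.

1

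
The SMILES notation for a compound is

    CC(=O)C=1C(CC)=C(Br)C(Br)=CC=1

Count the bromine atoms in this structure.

Scan the SMILES for Br atoms (remember two-letter symbols like Cl and Br are single atoms).
Bromine count: 2.

2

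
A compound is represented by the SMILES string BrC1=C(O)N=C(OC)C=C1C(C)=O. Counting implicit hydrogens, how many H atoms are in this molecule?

Walk through each heavy atom and fill implicit hydrogens from standard valence (C 4, N 3, O 2, S 2, halogen 1):
  atom 1: Br (halogen, monovalent) → 0 H
  atom 2: C, bond orders sum to 4 (valence 4) → 0 H
  atom 3: C, bond orders sum to 4 (valence 4) → 0 H
  atom 4: O, bond orders sum to 1 (valence 2) → 1 H
  atom 5: N, bond orders sum to 3 (valence 3) → 0 H
  atom 6: C, bond orders sum to 4 (valence 4) → 0 H
  atom 7: O, bond orders sum to 2 (valence 2) → 0 H
  atom 8: C, bond orders sum to 1 (valence 4) → 3 H
  atom 9: C, bond orders sum to 3 (valence 4) → 1 H
  atom 10: C, bond orders sum to 4 (valence 4) → 0 H
  atom 11: C, bond orders sum to 4 (valence 4) → 0 H
  atom 12: C, bond orders sum to 1 (valence 4) → 3 H
  atom 13: O, bond orders sum to 2 (valence 2) → 0 H
Total hydrogens: 8.

8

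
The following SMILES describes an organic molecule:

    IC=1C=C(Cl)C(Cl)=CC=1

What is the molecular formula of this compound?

C6H3Cl2I

Walk through each heavy atom and fill implicit hydrogens from standard valence (C 4, N 3, O 2, S 2, halogen 1):
  atom 1: I (halogen, monovalent) → 0 H
  atom 2: C, bond orders sum to 4 (valence 4) → 0 H
  atom 3: C, bond orders sum to 3 (valence 4) → 1 H
  atom 4: C, bond orders sum to 4 (valence 4) → 0 H
  atom 5: Cl (halogen, monovalent) → 0 H
  atom 6: C, bond orders sum to 4 (valence 4) → 0 H
  atom 7: Cl (halogen, monovalent) → 0 H
  atom 8: C, bond orders sum to 3 (valence 4) → 1 H
  atom 9: C, bond orders sum to 3 (valence 4) → 1 H
Totals → C:6, H:3, Cl:2, I:1.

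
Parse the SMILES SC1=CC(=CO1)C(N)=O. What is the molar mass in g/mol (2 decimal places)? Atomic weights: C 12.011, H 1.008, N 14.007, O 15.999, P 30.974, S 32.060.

143.16 g/mol

First, the molecular formula is C5H5NO2S (counting implicit H from valence).
  C: 5 × 12.011 = 60.055
  H: 5 × 1.008 = 5.040
  N: 1 × 14.007 = 14.007
  O: 2 × 15.999 = 31.998
  S: 1 × 32.060 = 32.060
Sum: 5×12.011 + 5×1.008 + 1×14.007 + 2×15.999 + 1×32.060 = 143.160 → 143.16 g/mol.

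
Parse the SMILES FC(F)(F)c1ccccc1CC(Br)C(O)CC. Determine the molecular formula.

C12H14BrF3O

Walk through each heavy atom and fill implicit hydrogens from standard valence (C 4, N 3, O 2, S 2, halogen 1); for lowercase aromatic atoms, an aromatic c carries 1 H when it has two neighbours and 0 H with three, and aromatic n carries 0 H:
  atom 1: F (halogen, monovalent) → 0 H
  atom 2: C, bond orders sum to 4 (valence 4) → 0 H
  atom 3: F (halogen, monovalent) → 0 H
  atom 4: F (halogen, monovalent) → 0 H
  atom 5: aromatic c, 3 neighbours → 0 H
  atom 6: aromatic c, 2 neighbours → 1 H
  atom 7: aromatic c, 2 neighbours → 1 H
  atom 8: aromatic c, 2 neighbours → 1 H
  atom 9: aromatic c, 2 neighbours → 1 H
  atom 10: aromatic c, 3 neighbours → 0 H
  atom 11: C, bond orders sum to 2 (valence 4) → 2 H
  atom 12: C, bond orders sum to 3 (valence 4) → 1 H
  atom 13: Br (halogen, monovalent) → 0 H
  atom 14: C, bond orders sum to 3 (valence 4) → 1 H
  atom 15: O, bond orders sum to 1 (valence 2) → 1 H
  atom 16: C, bond orders sum to 2 (valence 4) → 2 H
  atom 17: C, bond orders sum to 1 (valence 4) → 3 H
Totals → C:12, H:14, Br:1, F:3, O:1.
In Hill order: C12H14BrF3O.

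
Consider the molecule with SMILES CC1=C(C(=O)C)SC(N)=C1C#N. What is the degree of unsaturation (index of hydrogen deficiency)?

Molecular formula: C8H8N2OS.
DoU = (2C + 2 + N − H − X) / 2, where X is the halogen count and O/S are ignored.
    = (2·8 + 2 + 2 − 8 − 0) / 2 = 12 / 2 = 6.

6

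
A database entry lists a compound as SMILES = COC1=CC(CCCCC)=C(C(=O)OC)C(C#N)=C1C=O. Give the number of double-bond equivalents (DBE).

8

Degree of unsaturation = (number of rings) + (number of π bonds).
Ring closures in the SMILES: 1.
π bonds: 5 double bonds (each 1 DoU), 1 triple bond (each 2 DoU) → 7 DoU from unsaturation.
Total DoU = 1 + 7 = 8.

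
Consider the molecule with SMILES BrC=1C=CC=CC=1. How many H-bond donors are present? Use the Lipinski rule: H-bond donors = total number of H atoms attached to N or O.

Donors: find every N or O and count the H atoms it carries.
  (no N or O atoms present)
Lipinski HBD = 0.

0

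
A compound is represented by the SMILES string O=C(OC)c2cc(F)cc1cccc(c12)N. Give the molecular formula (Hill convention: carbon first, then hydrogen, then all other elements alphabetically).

C12H10FNO2

Walk through each heavy atom and fill implicit hydrogens from standard valence (C 4, N 3, O 2, S 2, halogen 1); for lowercase aromatic atoms, an aromatic c carries 1 H when it has two neighbours and 0 H with three, and aromatic n carries 0 H:
  atom 1: O, bond orders sum to 2 (valence 2) → 0 H
  atom 2: C, bond orders sum to 4 (valence 4) → 0 H
  atom 3: O, bond orders sum to 2 (valence 2) → 0 H
  atom 4: C, bond orders sum to 1 (valence 4) → 3 H
  atom 5: aromatic c, 3 neighbours → 0 H
  atom 6: aromatic c, 2 neighbours → 1 H
  atom 7: aromatic c, 3 neighbours → 0 H
  atom 8: F (halogen, monovalent) → 0 H
  atom 9: aromatic c, 2 neighbours → 1 H
  atom 10: aromatic c, 3 neighbours → 0 H
  atom 11: aromatic c, 2 neighbours → 1 H
  atom 12: aromatic c, 2 neighbours → 1 H
  atom 13: aromatic c, 2 neighbours → 1 H
  atom 14: aromatic c, 3 neighbours → 0 H
  atom 15: aromatic c, 3 neighbours → 0 H
  atom 16: N, bond orders sum to 1 (valence 3) → 2 H
Totals → C:12, H:10, F:1, N:1, O:2.
In Hill order: C12H10FNO2.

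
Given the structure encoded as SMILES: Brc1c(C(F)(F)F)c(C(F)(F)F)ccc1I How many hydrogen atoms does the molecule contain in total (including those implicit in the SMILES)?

2

Walk through each heavy atom and fill implicit hydrogens from standard valence (C 4, N 3, O 2, S 2, halogen 1); for lowercase aromatic atoms, an aromatic c carries 1 H when it has two neighbours and 0 H with three, and aromatic n carries 0 H:
  atom 1: Br (halogen, monovalent) → 0 H
  atom 2: aromatic c, 3 neighbours → 0 H
  atom 3: aromatic c, 3 neighbours → 0 H
  atom 4: C, bond orders sum to 4 (valence 4) → 0 H
  atom 5: F (halogen, monovalent) → 0 H
  atom 6: F (halogen, monovalent) → 0 H
  atom 7: F (halogen, monovalent) → 0 H
  atom 8: aromatic c, 3 neighbours → 0 H
  atom 9: C, bond orders sum to 4 (valence 4) → 0 H
  atom 10: F (halogen, monovalent) → 0 H
  atom 11: F (halogen, monovalent) → 0 H
  atom 12: F (halogen, monovalent) → 0 H
  atom 13: aromatic c, 2 neighbours → 1 H
  atom 14: aromatic c, 2 neighbours → 1 H
  atom 15: aromatic c, 3 neighbours → 0 H
  atom 16: I (halogen, monovalent) → 0 H
Total hydrogens: 2.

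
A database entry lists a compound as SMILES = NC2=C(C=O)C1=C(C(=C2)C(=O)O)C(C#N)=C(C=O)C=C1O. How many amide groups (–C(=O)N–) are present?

Scan the SMILES for the amide motif — none present.
Groups that are present: 2 aldehyde, 1 carboxylic acid, 1 hydroxyl, 1 nitrile, 1 primary amine.

0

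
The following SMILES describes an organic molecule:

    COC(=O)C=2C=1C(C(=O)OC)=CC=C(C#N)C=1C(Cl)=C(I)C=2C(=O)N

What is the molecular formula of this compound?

C16H10ClIN2O5

Walk through each heavy atom and fill implicit hydrogens from standard valence (C 4, N 3, O 2, S 2, halogen 1):
  atom 1: C, bond orders sum to 1 (valence 4) → 3 H
  atom 2: O, bond orders sum to 2 (valence 2) → 0 H
  atom 3: C, bond orders sum to 4 (valence 4) → 0 H
  atom 4: O, bond orders sum to 2 (valence 2) → 0 H
  atom 5: C, bond orders sum to 4 (valence 4) → 0 H
  atom 6: C, bond orders sum to 4 (valence 4) → 0 H
  atom 7: C, bond orders sum to 4 (valence 4) → 0 H
  atom 8: C, bond orders sum to 4 (valence 4) → 0 H
  atom 9: O, bond orders sum to 2 (valence 2) → 0 H
  atom 10: O, bond orders sum to 2 (valence 2) → 0 H
  atom 11: C, bond orders sum to 1 (valence 4) → 3 H
  atom 12: C, bond orders sum to 3 (valence 4) → 1 H
  atom 13: C, bond orders sum to 3 (valence 4) → 1 H
  atom 14: C, bond orders sum to 4 (valence 4) → 0 H
  atom 15: C, bond orders sum to 4 (valence 4) → 0 H
  atom 16: N, bond orders sum to 3 (valence 3) → 0 H
  atom 17: C, bond orders sum to 4 (valence 4) → 0 H
  atom 18: C, bond orders sum to 4 (valence 4) → 0 H
  atom 19: Cl (halogen, monovalent) → 0 H
  atom 20: C, bond orders sum to 4 (valence 4) → 0 H
  atom 21: I (halogen, monovalent) → 0 H
  atom 22: C, bond orders sum to 4 (valence 4) → 0 H
  atom 23: C, bond orders sum to 4 (valence 4) → 0 H
  atom 24: O, bond orders sum to 2 (valence 2) → 0 H
  atom 25: N, bond orders sum to 1 (valence 3) → 2 H
Totals → C:16, H:10, Cl:1, I:1, N:2, O:5.
In Hill order: C16H10ClIN2O5.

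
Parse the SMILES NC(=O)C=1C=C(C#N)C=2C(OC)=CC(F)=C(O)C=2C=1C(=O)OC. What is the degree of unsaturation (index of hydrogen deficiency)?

Degree of unsaturation = (number of rings) + (number of π bonds).
Ring closures in the SMILES: 2.
π bonds: 7 double bonds (each 1 DoU), 1 triple bond (each 2 DoU) → 9 DoU from unsaturation.
Total DoU = 2 + 9 = 11.

11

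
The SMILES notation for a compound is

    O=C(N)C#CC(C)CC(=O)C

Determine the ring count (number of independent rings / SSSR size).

0

In SMILES, each pair of matching ring-closure digits denotes one ring-closing bond; the number of such bonds equals the number of independent rings.
Ring-closure bonds here: 0.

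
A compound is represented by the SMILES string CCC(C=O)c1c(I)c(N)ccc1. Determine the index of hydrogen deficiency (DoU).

Molecular formula: C10H12INO.
DoU = (2C + 2 + N − H − X) / 2, where X is the halogen count and O/S are ignored.
    = (2·10 + 2 + 1 − 12 − 1) / 2 = 10 / 2 = 5.

5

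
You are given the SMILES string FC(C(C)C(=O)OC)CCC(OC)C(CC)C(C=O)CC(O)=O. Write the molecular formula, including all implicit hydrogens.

Walk through each heavy atom and fill implicit hydrogens from standard valence (C 4, N 3, O 2, S 2, halogen 1):
  atom 1: F (halogen, monovalent) → 0 H
  atom 2: C, bond orders sum to 3 (valence 4) → 1 H
  atom 3: C, bond orders sum to 3 (valence 4) → 1 H
  atom 4: C, bond orders sum to 1 (valence 4) → 3 H
  atom 5: C, bond orders sum to 4 (valence 4) → 0 H
  atom 6: O, bond orders sum to 2 (valence 2) → 0 H
  atom 7: O, bond orders sum to 2 (valence 2) → 0 H
  atom 8: C, bond orders sum to 1 (valence 4) → 3 H
  atom 9: C, bond orders sum to 2 (valence 4) → 2 H
  atom 10: C, bond orders sum to 2 (valence 4) → 2 H
  atom 11: C, bond orders sum to 3 (valence 4) → 1 H
  atom 12: O, bond orders sum to 2 (valence 2) → 0 H
  atom 13: C, bond orders sum to 1 (valence 4) → 3 H
  atom 14: C, bond orders sum to 3 (valence 4) → 1 H
  atom 15: C, bond orders sum to 2 (valence 4) → 2 H
  atom 16: C, bond orders sum to 1 (valence 4) → 3 H
  atom 17: C, bond orders sum to 3 (valence 4) → 1 H
  atom 18: C, bond orders sum to 3 (valence 4) → 1 H
  atom 19: O, bond orders sum to 2 (valence 2) → 0 H
  atom 20: C, bond orders sum to 2 (valence 4) → 2 H
  atom 21: C, bond orders sum to 4 (valence 4) → 0 H
  atom 22: O, bond orders sum to 1 (valence 2) → 1 H
  atom 23: O, bond orders sum to 2 (valence 2) → 0 H
Totals → C:16, H:27, F:1, O:6.
In Hill order: C16H27FO6.

C16H27FO6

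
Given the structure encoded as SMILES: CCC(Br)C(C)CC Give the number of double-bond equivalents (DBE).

Molecular formula: C7H15Br.
DoU = (2C + 2 + N − H − X) / 2, where X is the halogen count and O/S are ignored.
    = (2·7 + 2 + 0 − 15 − 1) / 2 = 0 / 2 = 0.

0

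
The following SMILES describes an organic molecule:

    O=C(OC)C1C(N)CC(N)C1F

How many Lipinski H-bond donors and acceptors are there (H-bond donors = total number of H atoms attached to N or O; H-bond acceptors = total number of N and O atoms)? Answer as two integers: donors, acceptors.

4, 4

Donors: find every N or O and count the H atoms it carries.
  atom 1 (O): bond orders sum to 2 → 0 H
  atom 3 (O): bond orders sum to 2 → 0 H
  atom 7 (N): bond orders sum to 1 → 2 H
  atom 10 (N): bond orders sum to 1 → 2 H
Lipinski HBD = 4.
Acceptors: N atoms = 2, O atoms = 2 → HBA = 4.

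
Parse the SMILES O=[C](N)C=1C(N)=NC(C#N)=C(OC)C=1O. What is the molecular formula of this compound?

C8H8N4O3

Walk through each heavy atom and fill implicit hydrogens from standard valence (C 4, N 3, O 2, S 2, halogen 1):
  atom 1: O, bond orders sum to 2 (valence 2) → 0 H
  atom 2: C with explicit H count 0
  atom 3: N, bond orders sum to 1 (valence 3) → 2 H
  atom 4: C, bond orders sum to 4 (valence 4) → 0 H
  atom 5: C, bond orders sum to 4 (valence 4) → 0 H
  atom 6: N, bond orders sum to 1 (valence 3) → 2 H
  atom 7: N, bond orders sum to 3 (valence 3) → 0 H
  atom 8: C, bond orders sum to 4 (valence 4) → 0 H
  atom 9: C, bond orders sum to 4 (valence 4) → 0 H
  atom 10: N, bond orders sum to 3 (valence 3) → 0 H
  atom 11: C, bond orders sum to 4 (valence 4) → 0 H
  atom 12: O, bond orders sum to 2 (valence 2) → 0 H
  atom 13: C, bond orders sum to 1 (valence 4) → 3 H
  atom 14: C, bond orders sum to 4 (valence 4) → 0 H
  atom 15: O, bond orders sum to 1 (valence 2) → 1 H
Totals → C:8, H:8, N:4, O:3.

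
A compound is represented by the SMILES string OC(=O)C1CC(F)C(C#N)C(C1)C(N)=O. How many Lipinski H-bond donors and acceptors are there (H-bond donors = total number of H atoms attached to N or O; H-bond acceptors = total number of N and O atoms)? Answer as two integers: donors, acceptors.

Donors: find every N or O and count the H atoms it carries.
  atom 1 (O): bond orders sum to 1 → 1 H
  atom 3 (O): bond orders sum to 2 → 0 H
  atom 10 (N): bond orders sum to 3 → 0 H
  atom 14 (N): bond orders sum to 1 → 2 H
  atom 15 (O): bond orders sum to 2 → 0 H
Lipinski HBD = 3.
Acceptors: N atoms = 2, O atoms = 3 → HBA = 5.

3, 5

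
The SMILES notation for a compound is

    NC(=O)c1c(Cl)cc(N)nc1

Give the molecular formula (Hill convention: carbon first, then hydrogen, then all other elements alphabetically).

C6H6ClN3O

Walk through each heavy atom and fill implicit hydrogens from standard valence (C 4, N 3, O 2, S 2, halogen 1); for lowercase aromatic atoms, an aromatic c carries 1 H when it has two neighbours and 0 H with three, and aromatic n carries 0 H:
  atom 1: N, bond orders sum to 1 (valence 3) → 2 H
  atom 2: C, bond orders sum to 4 (valence 4) → 0 H
  atom 3: O, bond orders sum to 2 (valence 2) → 0 H
  atom 4: aromatic c, 3 neighbours → 0 H
  atom 5: aromatic c, 3 neighbours → 0 H
  atom 6: Cl (halogen, monovalent) → 0 H
  atom 7: aromatic c, 2 neighbours → 1 H
  atom 8: aromatic c, 3 neighbours → 0 H
  atom 9: N, bond orders sum to 1 (valence 3) → 2 H
  atom 10: aromatic n, 2 neighbours → 0 H
  atom 11: aromatic c, 2 neighbours → 1 H
Totals → C:6, H:6, Cl:1, N:3, O:1.
In Hill order: C6H6ClN3O.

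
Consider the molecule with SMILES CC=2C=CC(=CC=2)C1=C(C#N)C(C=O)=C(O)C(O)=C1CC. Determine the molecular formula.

Walk through each heavy atom and fill implicit hydrogens from standard valence (C 4, N 3, O 2, S 2, halogen 1):
  atom 1: C, bond orders sum to 1 (valence 4) → 3 H
  atom 2: C, bond orders sum to 4 (valence 4) → 0 H
  atom 3: C, bond orders sum to 3 (valence 4) → 1 H
  atom 4: C, bond orders sum to 3 (valence 4) → 1 H
  atom 5: C, bond orders sum to 4 (valence 4) → 0 H
  atom 6: C, bond orders sum to 3 (valence 4) → 1 H
  atom 7: C, bond orders sum to 3 (valence 4) → 1 H
  atom 8: C, bond orders sum to 4 (valence 4) → 0 H
  atom 9: C, bond orders sum to 4 (valence 4) → 0 H
  atom 10: C, bond orders sum to 4 (valence 4) → 0 H
  atom 11: N, bond orders sum to 3 (valence 3) → 0 H
  atom 12: C, bond orders sum to 4 (valence 4) → 0 H
  atom 13: C, bond orders sum to 3 (valence 4) → 1 H
  atom 14: O, bond orders sum to 2 (valence 2) → 0 H
  atom 15: C, bond orders sum to 4 (valence 4) → 0 H
  atom 16: O, bond orders sum to 1 (valence 2) → 1 H
  atom 17: C, bond orders sum to 4 (valence 4) → 0 H
  atom 18: O, bond orders sum to 1 (valence 2) → 1 H
  atom 19: C, bond orders sum to 4 (valence 4) → 0 H
  atom 20: C, bond orders sum to 2 (valence 4) → 2 H
  atom 21: C, bond orders sum to 1 (valence 4) → 3 H
Totals → C:17, H:15, N:1, O:3.

C17H15NO3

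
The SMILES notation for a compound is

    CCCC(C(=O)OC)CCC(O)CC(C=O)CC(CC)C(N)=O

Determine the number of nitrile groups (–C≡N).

0

Scan the SMILES for the nitrile motif — none present.
Groups that are present: 1 aldehyde, 1 amide, 1 ester, 1 hydroxyl.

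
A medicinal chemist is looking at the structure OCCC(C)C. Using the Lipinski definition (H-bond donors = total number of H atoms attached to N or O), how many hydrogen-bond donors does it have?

Donors: find every N or O and count the H atoms it carries.
  atom 1 (O): bond orders sum to 1 → 1 H
Lipinski HBD = 1.

1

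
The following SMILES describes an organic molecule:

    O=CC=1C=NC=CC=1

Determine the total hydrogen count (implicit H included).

Walk through each heavy atom and fill implicit hydrogens from standard valence (C 4, N 3, O 2, S 2, halogen 1):
  atom 1: O, bond orders sum to 2 (valence 2) → 0 H
  atom 2: C, bond orders sum to 3 (valence 4) → 1 H
  atom 3: C, bond orders sum to 4 (valence 4) → 0 H
  atom 4: C, bond orders sum to 3 (valence 4) → 1 H
  atom 5: N, bond orders sum to 3 (valence 3) → 0 H
  atom 6: C, bond orders sum to 3 (valence 4) → 1 H
  atom 7: C, bond orders sum to 3 (valence 4) → 1 H
  atom 8: C, bond orders sum to 3 (valence 4) → 1 H
Total hydrogens: 5.

5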